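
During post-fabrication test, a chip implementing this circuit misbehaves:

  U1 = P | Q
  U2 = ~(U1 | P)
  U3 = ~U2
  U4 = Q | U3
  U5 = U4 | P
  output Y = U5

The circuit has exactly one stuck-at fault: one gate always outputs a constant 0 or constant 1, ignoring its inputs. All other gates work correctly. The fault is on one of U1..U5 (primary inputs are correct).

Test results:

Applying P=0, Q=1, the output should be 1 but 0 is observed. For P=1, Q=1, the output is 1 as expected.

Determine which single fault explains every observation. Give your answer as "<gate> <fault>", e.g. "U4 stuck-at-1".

U4 stuck-at-0

Fault-free values for test 1 (P=0, Q=1): U1=1, U2=0, U3=1, U4=1, U5=1, giving Y=1. Observed 0.
Test 1: faults giving observed 0 are {U4 stuck-at-0, U5 stuck-at-0}.
Test 2 (P=1, Q=1): fault-free U1=1, U2=0, U3=1, U4=1, U5=1 → 1; observed 1. Eliminates U5 stuck-at-0.
Only U4 stuck-at-0 is consistent with every test.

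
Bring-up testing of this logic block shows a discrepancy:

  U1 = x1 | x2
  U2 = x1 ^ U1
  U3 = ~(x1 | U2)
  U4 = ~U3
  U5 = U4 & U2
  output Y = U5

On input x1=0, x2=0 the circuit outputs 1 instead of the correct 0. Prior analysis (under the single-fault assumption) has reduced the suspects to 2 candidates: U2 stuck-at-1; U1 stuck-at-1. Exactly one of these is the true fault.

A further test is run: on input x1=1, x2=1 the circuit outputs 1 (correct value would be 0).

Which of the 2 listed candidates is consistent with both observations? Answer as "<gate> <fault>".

U2 stuck-at-1

Evaluate each candidate on input x1=1, x2=1:
  U2 stuck-at-1: U1=1, U2=1 [stuck-at-1], U3=0, U4=1, U5=1 → 1 — matches
  U1 stuck-at-1: U1=1 [stuck-at-1], U2=0, U3=0, U4=1, U5=0 → 0 — eliminated
Only U2 stuck-at-1 reproduces the observed 1.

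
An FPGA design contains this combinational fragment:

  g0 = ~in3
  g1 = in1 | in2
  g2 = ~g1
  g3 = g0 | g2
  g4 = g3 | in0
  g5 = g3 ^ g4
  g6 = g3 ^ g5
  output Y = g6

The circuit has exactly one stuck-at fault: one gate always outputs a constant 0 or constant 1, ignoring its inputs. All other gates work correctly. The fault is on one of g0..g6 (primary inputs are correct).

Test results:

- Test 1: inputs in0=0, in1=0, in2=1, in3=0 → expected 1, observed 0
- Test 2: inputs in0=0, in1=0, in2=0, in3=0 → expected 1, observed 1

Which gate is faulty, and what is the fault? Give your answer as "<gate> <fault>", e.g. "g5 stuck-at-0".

g0 stuck-at-0

Fault-free values for test 1 (in0=0, in1=0, in2=1, in3=0): g0=1, g1=1, g2=0, g3=1, g4=1, g5=0, g6=1, giving Y=1. Observed 0.
Test 1: faults giving observed 0 are {g0 stuck-at-0, g3 stuck-at-0, g4 stuck-at-0, g5 stuck-at-1, g6 stuck-at-0}.
Test 2 (in0=0, in1=0, in2=0, in3=0): fault-free g0=1, g1=0, g2=1, g3=1, g4=1, g5=0, g6=1 → 1; observed 1. Eliminates g3 stuck-at-0, g4 stuck-at-0, g5 stuck-at-1, g6 stuck-at-0.
Only g0 stuck-at-0 is consistent with every test.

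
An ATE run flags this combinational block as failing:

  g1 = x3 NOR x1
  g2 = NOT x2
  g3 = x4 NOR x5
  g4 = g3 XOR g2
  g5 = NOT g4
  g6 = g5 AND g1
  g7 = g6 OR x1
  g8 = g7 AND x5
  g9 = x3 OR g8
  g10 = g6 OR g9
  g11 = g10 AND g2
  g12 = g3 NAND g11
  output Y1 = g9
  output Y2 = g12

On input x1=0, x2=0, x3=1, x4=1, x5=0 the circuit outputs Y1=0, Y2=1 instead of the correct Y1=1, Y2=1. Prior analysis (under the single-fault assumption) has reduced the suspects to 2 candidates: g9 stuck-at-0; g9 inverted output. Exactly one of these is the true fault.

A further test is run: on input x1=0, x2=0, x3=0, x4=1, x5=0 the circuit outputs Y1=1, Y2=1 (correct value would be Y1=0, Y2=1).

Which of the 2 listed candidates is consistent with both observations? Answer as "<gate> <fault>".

g9 inverted output

Evaluate each candidate on input x1=0, x2=0, x3=0, x4=1, x5=0:
  g9 stuck-at-0: g1=1, g2=1, g3=0, g4=1, g5=0, g6=0, g7=0, g8=0, g9=0 [stuck-at-0], g10=0, g11=0, g12=1 → Y1=0, Y2=1 — eliminated
  g9 inverted output: g1=1, g2=1, g3=0, g4=1, g5=0, g6=0, g7=0, g8=0, g9=1 [inverted output], g10=1, g11=1, g12=1 → Y1=1, Y2=1 — matches
Only g9 inverted output reproduces the observed Y1=1, Y2=1.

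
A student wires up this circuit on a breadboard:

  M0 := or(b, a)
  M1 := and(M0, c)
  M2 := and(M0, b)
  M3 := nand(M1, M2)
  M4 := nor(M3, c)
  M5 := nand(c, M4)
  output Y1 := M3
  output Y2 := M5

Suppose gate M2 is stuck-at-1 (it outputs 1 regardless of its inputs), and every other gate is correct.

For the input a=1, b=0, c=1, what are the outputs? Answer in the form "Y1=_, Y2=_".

Propagate with M2 forced: M0=1, M1=1, M2=1 [stuck-at-1], M3=0, M4=0, M5=1.
So the outputs are Y1=0, Y2=1. (Without the fault they would be Y1=1, Y2=1.)

Y1=0, Y2=1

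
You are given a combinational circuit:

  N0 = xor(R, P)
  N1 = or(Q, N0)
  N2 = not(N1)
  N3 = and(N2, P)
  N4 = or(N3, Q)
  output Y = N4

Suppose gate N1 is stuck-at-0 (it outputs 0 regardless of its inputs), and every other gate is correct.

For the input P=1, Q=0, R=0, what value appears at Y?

1

Propagate with N1 forced: N0=1, N1=0 [stuck-at-0], N2=1, N3=1, N4=1.
So Y = 1. (Without the fault it would be 0.)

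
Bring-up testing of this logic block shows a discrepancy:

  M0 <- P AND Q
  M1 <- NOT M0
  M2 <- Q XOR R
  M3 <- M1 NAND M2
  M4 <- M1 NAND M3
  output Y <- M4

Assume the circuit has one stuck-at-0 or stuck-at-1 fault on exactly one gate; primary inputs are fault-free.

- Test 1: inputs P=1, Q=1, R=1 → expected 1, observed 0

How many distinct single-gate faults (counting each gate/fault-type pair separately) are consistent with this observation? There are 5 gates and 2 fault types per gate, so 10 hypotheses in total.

3

Fault-free: M0=1, M1=0, M2=0, M3=1, M4=1 → 1. Observed 0.
  M0 stuck-at-0: output 0 ✓
  M0 stuck-at-1: output 1 ✗
  M1 stuck-at-0: output 1 ✗
  M1 stuck-at-1: output 0 ✓
  M2 stuck-at-0: output 1 ✗
  M2 stuck-at-1: output 1 ✗
  M3 stuck-at-0: output 1 ✗
  M3 stuck-at-1: output 1 ✗
  M4 stuck-at-0: output 0 ✓
  M4 stuck-at-1: output 1 ✗
Consistent faults: {M0 stuck-at-0, M1 stuck-at-1, M4 stuck-at-0} — 3 in all.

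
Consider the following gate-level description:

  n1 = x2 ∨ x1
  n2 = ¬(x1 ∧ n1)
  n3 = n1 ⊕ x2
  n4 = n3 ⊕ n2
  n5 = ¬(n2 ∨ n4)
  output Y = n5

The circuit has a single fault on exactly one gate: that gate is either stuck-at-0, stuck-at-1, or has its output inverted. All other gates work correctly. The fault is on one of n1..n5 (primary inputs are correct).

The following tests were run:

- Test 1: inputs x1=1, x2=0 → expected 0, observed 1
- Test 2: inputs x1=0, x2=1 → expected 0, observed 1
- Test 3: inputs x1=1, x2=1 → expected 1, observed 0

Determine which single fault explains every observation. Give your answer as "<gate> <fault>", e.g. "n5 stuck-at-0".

Fault-free values for test 1 (x1=1, x2=0): n1=1, n2=0, n3=1, n4=1, n5=0, giving Y=0. Observed 1.
Test 1: faults giving observed 1 are {n3 stuck-at-0, n3 inverted output, n4 stuck-at-0, n4 inverted output, n5 stuck-at-1, n5 inverted output}.
Test 2 (x1=0, x2=1): fault-free n1=1, n2=1, n3=0, n4=1, n5=0 → 0; observed 1. Eliminates n3 stuck-at-0, n3 inverted output, n4 stuck-at-0, n4 inverted output.
Test 3 (x1=1, x2=1): fault-free n1=1, n2=0, n3=0, n4=0, n5=1 → 1; observed 0. Eliminates n5 stuck-at-1.
Only n5 inverted output is consistent with every test.

n5 inverted output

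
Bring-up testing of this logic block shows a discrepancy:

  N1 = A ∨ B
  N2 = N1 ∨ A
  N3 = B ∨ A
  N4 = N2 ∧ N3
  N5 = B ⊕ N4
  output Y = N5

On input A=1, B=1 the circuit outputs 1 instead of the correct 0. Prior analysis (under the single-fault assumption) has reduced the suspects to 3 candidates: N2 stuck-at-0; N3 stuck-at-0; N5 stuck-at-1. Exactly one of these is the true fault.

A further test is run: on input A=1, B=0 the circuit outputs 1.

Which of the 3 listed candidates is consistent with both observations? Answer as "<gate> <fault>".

N5 stuck-at-1

Evaluate each candidate on input A=1, B=0:
  N2 stuck-at-0: N1=1, N2=0 [stuck-at-0], N3=1, N4=0, N5=0 → 0 — eliminated
  N3 stuck-at-0: N1=1, N2=1, N3=0 [stuck-at-0], N4=0, N5=0 → 0 — eliminated
  N5 stuck-at-1: N1=1, N2=1, N3=1, N4=1, N5=1 [stuck-at-1] → 1 — matches
Only N5 stuck-at-1 reproduces the observed 1.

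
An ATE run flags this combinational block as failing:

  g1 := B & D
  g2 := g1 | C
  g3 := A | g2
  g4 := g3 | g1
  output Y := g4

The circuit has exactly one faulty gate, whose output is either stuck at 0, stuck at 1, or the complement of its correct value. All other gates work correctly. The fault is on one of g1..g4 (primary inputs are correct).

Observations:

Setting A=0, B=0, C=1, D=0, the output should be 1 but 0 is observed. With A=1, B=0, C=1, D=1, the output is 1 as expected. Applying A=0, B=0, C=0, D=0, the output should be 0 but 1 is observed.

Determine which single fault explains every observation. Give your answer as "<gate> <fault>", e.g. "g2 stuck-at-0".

g2 inverted output

Fault-free values for test 1 (A=0, B=0, C=1, D=0): g1=0, g2=1, g3=1, g4=1, giving Y=1. Observed 0.
Test 1: faults giving observed 0 are {g2 stuck-at-0, g2 inverted output, g3 stuck-at-0, g3 inverted output, g4 stuck-at-0, g4 inverted output}.
Test 2 (A=1, B=0, C=1, D=1): fault-free g1=0, g2=1, g3=1, g4=1 → 1; observed 1. Eliminates g3 stuck-at-0, g3 inverted output, g4 stuck-at-0, g4 inverted output.
Test 3 (A=0, B=0, C=0, D=0): fault-free g1=0, g2=0, g3=0, g4=0 → 0; observed 1. Eliminates g2 stuck-at-0.
Only g2 inverted output is consistent with every test.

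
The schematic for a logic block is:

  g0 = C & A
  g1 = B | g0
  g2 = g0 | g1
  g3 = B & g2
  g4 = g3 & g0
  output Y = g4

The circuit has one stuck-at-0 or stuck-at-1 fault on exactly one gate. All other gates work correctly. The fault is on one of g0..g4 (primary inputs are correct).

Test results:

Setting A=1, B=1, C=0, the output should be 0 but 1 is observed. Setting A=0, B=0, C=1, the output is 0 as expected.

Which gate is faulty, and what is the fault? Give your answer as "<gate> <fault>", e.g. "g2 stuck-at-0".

g0 stuck-at-1

Fault-free values for test 1 (A=1, B=1, C=0): g0=0, g1=1, g2=1, g3=1, g4=0, giving Y=0. Observed 1.
Test 1: faults giving observed 1 are {g0 stuck-at-1, g4 stuck-at-1}.
Test 2 (A=0, B=0, C=1): fault-free g0=0, g1=0, g2=0, g3=0, g4=0 → 0; observed 0. Eliminates g4 stuck-at-1.
Only g0 stuck-at-1 is consistent with every test.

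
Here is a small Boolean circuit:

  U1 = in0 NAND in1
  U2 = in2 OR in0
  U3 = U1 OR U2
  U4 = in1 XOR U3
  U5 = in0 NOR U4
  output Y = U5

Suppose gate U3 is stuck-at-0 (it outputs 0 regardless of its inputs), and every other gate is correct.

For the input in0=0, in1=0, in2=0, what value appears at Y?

1

Propagate with U3 forced: U1=1, U2=0, U3=0 [stuck-at-0], U4=0, U5=1.
So Y = 1. (Without the fault it would be 0.)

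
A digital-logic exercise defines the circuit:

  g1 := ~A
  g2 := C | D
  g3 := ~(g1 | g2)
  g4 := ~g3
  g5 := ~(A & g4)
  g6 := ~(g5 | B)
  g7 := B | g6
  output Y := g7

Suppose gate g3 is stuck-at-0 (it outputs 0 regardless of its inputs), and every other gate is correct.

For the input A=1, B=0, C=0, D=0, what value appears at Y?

Propagate with g3 forced: g1=0, g2=0, g3=0 [stuck-at-0], g4=1, g5=0, g6=1, g7=1.
So Y = 1. (Without the fault it would be 0.)

1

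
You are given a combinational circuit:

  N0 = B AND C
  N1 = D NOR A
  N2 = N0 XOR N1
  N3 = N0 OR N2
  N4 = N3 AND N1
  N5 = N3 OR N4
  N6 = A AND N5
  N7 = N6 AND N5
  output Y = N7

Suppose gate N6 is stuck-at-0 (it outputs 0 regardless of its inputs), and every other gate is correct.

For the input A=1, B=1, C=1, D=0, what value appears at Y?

0

Propagate with N6 forced: N0=1, N1=0, N2=1, N3=1, N4=0, N5=1, N6=0 [stuck-at-0], N7=0.
So Y = 0. (Without the fault it would be 1.)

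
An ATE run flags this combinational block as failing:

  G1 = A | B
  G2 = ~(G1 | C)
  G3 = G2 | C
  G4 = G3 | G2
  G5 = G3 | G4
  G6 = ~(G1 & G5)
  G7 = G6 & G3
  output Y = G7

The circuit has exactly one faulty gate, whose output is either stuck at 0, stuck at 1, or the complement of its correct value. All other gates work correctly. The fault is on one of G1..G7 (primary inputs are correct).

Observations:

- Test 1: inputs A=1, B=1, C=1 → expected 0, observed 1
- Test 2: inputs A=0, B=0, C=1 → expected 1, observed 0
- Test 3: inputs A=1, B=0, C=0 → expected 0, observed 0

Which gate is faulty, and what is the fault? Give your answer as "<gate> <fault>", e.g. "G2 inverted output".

G6 inverted output

Fault-free values for test 1 (A=1, B=1, C=1): G1=1, G2=0, G3=1, G4=1, G5=1, G6=0, G7=0, giving Y=0. Observed 1.
Test 1: faults giving observed 1 are {G1 stuck-at-0, G1 inverted output, G5 stuck-at-0, G5 inverted output, G6 stuck-at-1, G6 inverted output, G7 stuck-at-1, G7 inverted output}.
Test 2 (A=0, B=0, C=1): fault-free G1=0, G2=0, G3=1, G4=1, G5=1, G6=1, G7=1 → 1; observed 0. Eliminates G1 stuck-at-0, G5 stuck-at-0, G5 inverted output, G6 stuck-at-1, G7 stuck-at-1.
Test 3 (A=1, B=0, C=0): fault-free G1=1, G2=0, G3=0, G4=0, G5=0, G6=1, G7=0 → 0; observed 0. Eliminates G1 inverted output, G7 inverted output.
Only G6 inverted output is consistent with every test.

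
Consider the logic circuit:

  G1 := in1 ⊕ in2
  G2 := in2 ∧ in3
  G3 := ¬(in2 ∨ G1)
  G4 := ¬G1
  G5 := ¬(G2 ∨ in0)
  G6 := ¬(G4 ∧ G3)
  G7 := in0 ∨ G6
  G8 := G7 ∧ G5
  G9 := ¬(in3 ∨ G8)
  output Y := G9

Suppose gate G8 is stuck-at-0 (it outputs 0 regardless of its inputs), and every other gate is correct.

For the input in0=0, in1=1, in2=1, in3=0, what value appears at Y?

Propagate with G8 forced: G1=0, G2=0, G3=0, G4=1, G5=1, G6=1, G7=1, G8=0 [stuck-at-0], G9=1.
So Y = 1. (Without the fault it would be 0.)

1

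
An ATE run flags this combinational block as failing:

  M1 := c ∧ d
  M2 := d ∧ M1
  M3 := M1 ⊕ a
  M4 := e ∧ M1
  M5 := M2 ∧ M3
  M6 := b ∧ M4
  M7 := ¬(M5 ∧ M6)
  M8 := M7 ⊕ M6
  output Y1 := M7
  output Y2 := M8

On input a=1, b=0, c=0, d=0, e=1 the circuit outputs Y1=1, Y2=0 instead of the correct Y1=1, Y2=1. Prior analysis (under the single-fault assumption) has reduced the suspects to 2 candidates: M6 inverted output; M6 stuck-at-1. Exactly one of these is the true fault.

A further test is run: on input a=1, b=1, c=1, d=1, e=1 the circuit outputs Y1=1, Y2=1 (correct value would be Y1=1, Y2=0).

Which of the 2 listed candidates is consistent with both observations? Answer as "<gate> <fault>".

Evaluate each candidate on input a=1, b=1, c=1, d=1, e=1:
  M6 inverted output: M1=1, M2=1, M3=0, M4=1, M5=0, M6=0 [inverted output], M7=1, M8=1 → Y1=1, Y2=1 — matches
  M6 stuck-at-1: M1=1, M2=1, M3=0, M4=1, M5=0, M6=1 [stuck-at-1], M7=1, M8=0 → Y1=1, Y2=0 — eliminated
Only M6 inverted output reproduces the observed Y1=1, Y2=1.

M6 inverted output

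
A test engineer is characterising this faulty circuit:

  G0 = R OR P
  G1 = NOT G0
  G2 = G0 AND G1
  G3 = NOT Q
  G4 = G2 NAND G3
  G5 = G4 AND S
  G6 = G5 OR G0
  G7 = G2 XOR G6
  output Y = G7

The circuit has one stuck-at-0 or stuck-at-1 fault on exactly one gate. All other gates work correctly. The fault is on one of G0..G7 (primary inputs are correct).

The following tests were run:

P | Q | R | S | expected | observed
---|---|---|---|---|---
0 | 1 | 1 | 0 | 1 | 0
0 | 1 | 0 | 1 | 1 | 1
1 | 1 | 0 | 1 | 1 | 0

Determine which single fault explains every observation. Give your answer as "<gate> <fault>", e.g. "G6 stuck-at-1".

Fault-free values for test 1 (P=0, Q=1, R=1, S=0): G0=1, G1=0, G2=0, G3=0, G4=1, G5=0, G6=1, G7=1, giving Y=1. Observed 0.
Test 1: faults giving observed 0 are {G0 stuck-at-0, G1 stuck-at-1, G2 stuck-at-1, G6 stuck-at-0, G7 stuck-at-0}.
Test 2 (P=0, Q=1, R=0, S=1): fault-free G0=0, G1=1, G2=0, G3=0, G4=1, G5=1, G6=1, G7=1 → 1; observed 1. Eliminates G2 stuck-at-1, G6 stuck-at-0, G7 stuck-at-0.
Test 3 (P=1, Q=1, R=0, S=1): fault-free G0=1, G1=0, G2=0, G3=0, G4=1, G5=1, G6=1, G7=1 → 1; observed 0. Eliminates G0 stuck-at-0.
Only G1 stuck-at-1 is consistent with every test.

G1 stuck-at-1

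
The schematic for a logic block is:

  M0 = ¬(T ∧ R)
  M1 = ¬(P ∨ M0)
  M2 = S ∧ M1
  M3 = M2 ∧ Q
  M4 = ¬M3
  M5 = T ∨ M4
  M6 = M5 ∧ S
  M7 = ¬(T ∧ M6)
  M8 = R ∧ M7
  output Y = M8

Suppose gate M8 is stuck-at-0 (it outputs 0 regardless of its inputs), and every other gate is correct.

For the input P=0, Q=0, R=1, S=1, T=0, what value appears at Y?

0

Propagate with M8 forced: M0=1, M1=0, M2=0, M3=0, M4=1, M5=1, M6=1, M7=1, M8=0 [stuck-at-0].
So Y = 0. (Without the fault it would be 1.)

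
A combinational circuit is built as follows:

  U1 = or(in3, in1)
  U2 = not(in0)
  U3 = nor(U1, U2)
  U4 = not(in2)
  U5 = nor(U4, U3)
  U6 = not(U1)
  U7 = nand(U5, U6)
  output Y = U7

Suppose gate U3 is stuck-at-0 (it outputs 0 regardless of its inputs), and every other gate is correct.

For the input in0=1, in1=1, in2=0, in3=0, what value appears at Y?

Propagate with U3 forced: U1=1, U2=0, U3=0 [stuck-at-0], U4=1, U5=0, U6=0, U7=1.
So Y = 1. (Same as the fault-free value — the fault is masked on this input.)

1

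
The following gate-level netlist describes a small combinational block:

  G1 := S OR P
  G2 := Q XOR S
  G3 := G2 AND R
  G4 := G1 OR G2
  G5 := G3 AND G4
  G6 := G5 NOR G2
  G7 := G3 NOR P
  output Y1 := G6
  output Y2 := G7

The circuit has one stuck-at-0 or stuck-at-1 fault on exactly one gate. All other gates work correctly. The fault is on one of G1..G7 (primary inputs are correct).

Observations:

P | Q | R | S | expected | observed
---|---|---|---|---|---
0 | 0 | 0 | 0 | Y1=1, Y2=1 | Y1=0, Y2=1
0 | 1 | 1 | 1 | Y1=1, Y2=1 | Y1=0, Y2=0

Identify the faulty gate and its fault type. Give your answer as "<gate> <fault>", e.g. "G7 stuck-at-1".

G2 stuck-at-1

Fault-free values for test 1 (P=0, Q=0, R=0, S=0): G1=0, G2=0, G3=0, G4=0, G5=0, G6=1, G7=1, giving Y1=1, Y2=1. Observed Y1=0, Y2=1.
Test 1: faults giving observed Y1=0, Y2=1 are {G2 stuck-at-1, G5 stuck-at-1, G6 stuck-at-0}.
Test 2 (P=0, Q=1, R=1, S=1): fault-free G1=1, G2=0, G3=0, G4=1, G5=0, G6=1, G7=1 → Y1=1, Y2=1; observed Y1=0, Y2=0. Eliminates G5 stuck-at-1, G6 stuck-at-0.
Only G2 stuck-at-1 is consistent with every test.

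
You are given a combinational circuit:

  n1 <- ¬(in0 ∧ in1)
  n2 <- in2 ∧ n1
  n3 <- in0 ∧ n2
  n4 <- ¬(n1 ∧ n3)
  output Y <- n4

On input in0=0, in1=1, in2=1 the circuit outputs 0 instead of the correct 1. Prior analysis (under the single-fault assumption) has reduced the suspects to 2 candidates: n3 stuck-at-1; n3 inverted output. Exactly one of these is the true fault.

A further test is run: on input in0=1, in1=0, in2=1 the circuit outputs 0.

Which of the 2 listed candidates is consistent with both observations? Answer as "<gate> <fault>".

n3 stuck-at-1

Evaluate each candidate on input in0=1, in1=0, in2=1:
  n3 stuck-at-1: n1=1, n2=1, n3=1 [stuck-at-1], n4=0 → 0 — matches
  n3 inverted output: n1=1, n2=1, n3=0 [inverted output], n4=1 → 1 — eliminated
Only n3 stuck-at-1 reproduces the observed 0.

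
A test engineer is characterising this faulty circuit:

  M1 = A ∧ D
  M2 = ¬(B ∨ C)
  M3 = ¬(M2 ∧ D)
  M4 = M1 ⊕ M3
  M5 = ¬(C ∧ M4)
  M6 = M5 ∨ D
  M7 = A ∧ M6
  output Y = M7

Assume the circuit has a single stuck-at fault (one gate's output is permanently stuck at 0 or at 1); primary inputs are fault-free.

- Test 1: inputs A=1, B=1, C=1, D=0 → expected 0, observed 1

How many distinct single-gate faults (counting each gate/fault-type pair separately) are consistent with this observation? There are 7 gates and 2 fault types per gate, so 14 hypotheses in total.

Fault-free: M1=0, M2=0, M3=1, M4=1, M5=0, M6=0, M7=0 → 0. Observed 1.
  M1 stuck-at-0: output 0 ✗
  M1 stuck-at-1: output 1 ✓
  M2 stuck-at-0: output 0 ✗
  M2 stuck-at-1: output 0 ✗
  M3 stuck-at-0: output 1 ✓
  M3 stuck-at-1: output 0 ✗
  M4 stuck-at-0: output 1 ✓
  M4 stuck-at-1: output 0 ✗
  M5 stuck-at-0: output 0 ✗
  M5 stuck-at-1: output 1 ✓
  M6 stuck-at-0: output 0 ✗
  M6 stuck-at-1: output 1 ✓
  M7 stuck-at-0: output 0 ✗
  M7 stuck-at-1: output 1 ✓
Consistent faults: {M1 stuck-at-1, M3 stuck-at-0, M4 stuck-at-0, M5 stuck-at-1, M6 stuck-at-1, M7 stuck-at-1} — 6 in all.

6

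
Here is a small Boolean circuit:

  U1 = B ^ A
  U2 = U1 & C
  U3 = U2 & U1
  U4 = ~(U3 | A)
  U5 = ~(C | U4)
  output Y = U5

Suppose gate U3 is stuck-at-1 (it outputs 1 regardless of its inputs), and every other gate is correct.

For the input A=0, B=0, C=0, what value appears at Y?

Propagate with U3 forced: U1=0, U2=0, U3=1 [stuck-at-1], U4=0, U5=1.
So Y = 1. (Without the fault it would be 0.)

1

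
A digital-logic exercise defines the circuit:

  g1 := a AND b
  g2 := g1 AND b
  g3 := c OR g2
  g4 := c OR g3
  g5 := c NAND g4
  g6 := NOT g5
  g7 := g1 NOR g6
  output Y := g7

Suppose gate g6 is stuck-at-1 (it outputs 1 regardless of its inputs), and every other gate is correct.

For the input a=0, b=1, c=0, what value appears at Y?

0

Propagate with g6 forced: g1=0, g2=0, g3=0, g4=0, g5=1, g6=1 [stuck-at-1], g7=0.
So Y = 0. (Without the fault it would be 1.)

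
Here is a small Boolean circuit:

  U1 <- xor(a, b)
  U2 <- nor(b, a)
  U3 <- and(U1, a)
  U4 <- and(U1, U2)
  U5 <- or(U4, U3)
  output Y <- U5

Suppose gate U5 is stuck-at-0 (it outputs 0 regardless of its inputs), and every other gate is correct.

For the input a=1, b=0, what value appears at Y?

Propagate with U5 forced: U1=1, U2=0, U3=1, U4=0, U5=0 [stuck-at-0].
So Y = 0. (Without the fault it would be 1.)

0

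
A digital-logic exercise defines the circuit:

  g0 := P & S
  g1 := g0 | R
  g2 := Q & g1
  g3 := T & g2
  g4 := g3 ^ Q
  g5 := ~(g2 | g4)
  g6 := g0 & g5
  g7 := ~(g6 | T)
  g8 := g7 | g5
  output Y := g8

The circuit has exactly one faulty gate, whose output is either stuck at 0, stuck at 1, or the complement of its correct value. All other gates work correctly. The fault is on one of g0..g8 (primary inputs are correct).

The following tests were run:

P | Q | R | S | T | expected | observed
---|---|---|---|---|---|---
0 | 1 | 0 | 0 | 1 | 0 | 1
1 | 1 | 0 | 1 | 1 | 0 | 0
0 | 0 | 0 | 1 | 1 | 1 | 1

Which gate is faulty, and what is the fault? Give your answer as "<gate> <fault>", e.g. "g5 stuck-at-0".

g4 stuck-at-0

Fault-free values for test 1 (P=0, Q=1, R=0, S=0, T=1): g0=0, g1=0, g2=0, g3=0, g4=1, g5=0, g6=0, g7=0, g8=0, giving Y=0. Observed 1.
Test 1: faults giving observed 1 are {g3 stuck-at-1, g3 inverted output, g4 stuck-at-0, g4 inverted output, g5 stuck-at-1, g5 inverted output, g7 stuck-at-1, g7 inverted output, g8 stuck-at-1, g8 inverted output}.
Test 2 (P=1, Q=1, R=0, S=1, T=1): fault-free g0=1, g1=1, g2=1, g3=1, g4=0, g5=0, g6=0, g7=0, g8=0 → 0; observed 0. Eliminates g5 stuck-at-1, g5 inverted output, g7 stuck-at-1, g7 inverted output, g8 stuck-at-1, g8 inverted output.
Test 3 (P=0, Q=0, R=0, S=1, T=1): fault-free g0=0, g1=0, g2=0, g3=0, g4=0, g5=1, g6=0, g7=0, g8=1 → 1; observed 1. Eliminates g3 stuck-at-1, g3 inverted output, g4 inverted output.
Only g4 stuck-at-0 is consistent with every test.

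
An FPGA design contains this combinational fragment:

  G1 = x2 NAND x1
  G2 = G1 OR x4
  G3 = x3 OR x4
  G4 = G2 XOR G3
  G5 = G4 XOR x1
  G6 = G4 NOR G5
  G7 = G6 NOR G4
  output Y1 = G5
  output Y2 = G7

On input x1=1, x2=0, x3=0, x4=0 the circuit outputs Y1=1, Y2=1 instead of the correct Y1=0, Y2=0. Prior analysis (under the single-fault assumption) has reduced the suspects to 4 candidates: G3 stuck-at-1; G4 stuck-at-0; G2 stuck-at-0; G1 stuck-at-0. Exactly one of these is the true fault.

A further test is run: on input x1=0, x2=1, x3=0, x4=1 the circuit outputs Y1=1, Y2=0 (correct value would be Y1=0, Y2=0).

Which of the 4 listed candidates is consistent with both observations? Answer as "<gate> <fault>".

Evaluate each candidate on input x1=0, x2=1, x3=0, x4=1:
  G3 stuck-at-1: G1=1, G2=1, G3=1 [stuck-at-1], G4=0, G5=0, G6=1, G7=0 → Y1=0, Y2=0 — eliminated
  G4 stuck-at-0: G1=1, G2=1, G3=1, G4=0 [stuck-at-0], G5=0, G6=1, G7=0 → Y1=0, Y2=0 — eliminated
  G2 stuck-at-0: G1=1, G2=0 [stuck-at-0], G3=1, G4=1, G5=1, G6=0, G7=0 → Y1=1, Y2=0 — matches
  G1 stuck-at-0: G1=0 [stuck-at-0], G2=1, G3=1, G4=0, G5=0, G6=1, G7=0 → Y1=0, Y2=0 — eliminated
Only G2 stuck-at-0 reproduces the observed Y1=1, Y2=0.

G2 stuck-at-0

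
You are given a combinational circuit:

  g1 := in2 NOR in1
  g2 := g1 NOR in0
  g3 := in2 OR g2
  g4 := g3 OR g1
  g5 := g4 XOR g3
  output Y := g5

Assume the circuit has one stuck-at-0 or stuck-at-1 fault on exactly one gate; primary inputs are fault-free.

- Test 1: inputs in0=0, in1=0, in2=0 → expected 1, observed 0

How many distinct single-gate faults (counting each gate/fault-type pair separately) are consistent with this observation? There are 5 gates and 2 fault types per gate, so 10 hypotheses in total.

5

Fault-free: g1=1, g2=0, g3=0, g4=1, g5=1 → 1. Observed 0.
  g1 stuck-at-0: output 0 ✓
  g1 stuck-at-1: output 1 ✗
  g2 stuck-at-0: output 1 ✗
  g2 stuck-at-1: output 0 ✓
  g3 stuck-at-0: output 1 ✗
  g3 stuck-at-1: output 0 ✓
  g4 stuck-at-0: output 0 ✓
  g4 stuck-at-1: output 1 ✗
  g5 stuck-at-0: output 0 ✓
  g5 stuck-at-1: output 1 ✗
Consistent faults: {g1 stuck-at-0, g2 stuck-at-1, g3 stuck-at-1, g4 stuck-at-0, g5 stuck-at-0} — 5 in all.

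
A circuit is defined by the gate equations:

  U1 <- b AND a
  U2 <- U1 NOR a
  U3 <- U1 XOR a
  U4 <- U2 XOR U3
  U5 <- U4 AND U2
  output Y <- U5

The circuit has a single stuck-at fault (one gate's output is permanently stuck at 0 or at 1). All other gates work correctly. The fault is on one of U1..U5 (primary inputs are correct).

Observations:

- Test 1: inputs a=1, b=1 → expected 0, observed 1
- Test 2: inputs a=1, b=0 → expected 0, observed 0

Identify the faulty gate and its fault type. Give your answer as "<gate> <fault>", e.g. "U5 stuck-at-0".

U2 stuck-at-1

Fault-free values for test 1 (a=1, b=1): U1=1, U2=0, U3=0, U4=0, U5=0, giving Y=0. Observed 1.
Test 1: faults giving observed 1 are {U2 stuck-at-1, U5 stuck-at-1}.
Test 2 (a=1, b=0): fault-free U1=0, U2=0, U3=1, U4=1, U5=0 → 0; observed 0. Eliminates U5 stuck-at-1.
Only U2 stuck-at-1 is consistent with every test.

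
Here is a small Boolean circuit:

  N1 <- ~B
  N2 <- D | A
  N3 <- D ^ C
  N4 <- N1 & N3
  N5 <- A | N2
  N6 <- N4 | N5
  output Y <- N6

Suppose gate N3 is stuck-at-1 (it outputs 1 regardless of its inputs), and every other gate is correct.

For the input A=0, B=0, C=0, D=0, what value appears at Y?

Propagate with N3 forced: N1=1, N2=0, N3=1 [stuck-at-1], N4=1, N5=0, N6=1.
So Y = 1. (Without the fault it would be 0.)

1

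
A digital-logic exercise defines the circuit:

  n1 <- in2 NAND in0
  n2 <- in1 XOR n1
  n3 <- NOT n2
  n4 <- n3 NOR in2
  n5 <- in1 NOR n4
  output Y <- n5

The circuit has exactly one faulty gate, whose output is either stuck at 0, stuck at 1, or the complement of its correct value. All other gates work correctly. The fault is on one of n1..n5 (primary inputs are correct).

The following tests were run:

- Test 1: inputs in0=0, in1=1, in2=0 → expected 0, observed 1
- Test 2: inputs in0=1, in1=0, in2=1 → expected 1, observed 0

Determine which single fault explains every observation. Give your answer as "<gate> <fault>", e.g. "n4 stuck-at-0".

n5 inverted output

Fault-free values for test 1 (in0=0, in1=1, in2=0): n1=1, n2=0, n3=1, n4=0, n5=0, giving Y=0. Observed 1.
Test 1: faults giving observed 1 are {n5 stuck-at-1, n5 inverted output}.
Test 2 (in0=1, in1=0, in2=1): fault-free n1=0, n2=0, n3=1, n4=0, n5=1 → 1; observed 0. Eliminates n5 stuck-at-1.
Only n5 inverted output is consistent with every test.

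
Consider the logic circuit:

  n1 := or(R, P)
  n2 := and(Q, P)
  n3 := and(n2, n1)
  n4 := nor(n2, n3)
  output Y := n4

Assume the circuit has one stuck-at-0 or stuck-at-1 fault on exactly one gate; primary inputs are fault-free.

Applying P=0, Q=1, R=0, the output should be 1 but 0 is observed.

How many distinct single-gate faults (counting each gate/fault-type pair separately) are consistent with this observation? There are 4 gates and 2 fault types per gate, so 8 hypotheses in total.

Fault-free: n1=0, n2=0, n3=0, n4=1 → 1. Observed 0.
  n1 stuck-at-0: output 1 ✗
  n1 stuck-at-1: output 1 ✗
  n2 stuck-at-0: output 1 ✗
  n2 stuck-at-1: output 0 ✓
  n3 stuck-at-0: output 1 ✗
  n3 stuck-at-1: output 0 ✓
  n4 stuck-at-0: output 0 ✓
  n4 stuck-at-1: output 1 ✗
Consistent faults: {n2 stuck-at-1, n3 stuck-at-1, n4 stuck-at-0} — 3 in all.

3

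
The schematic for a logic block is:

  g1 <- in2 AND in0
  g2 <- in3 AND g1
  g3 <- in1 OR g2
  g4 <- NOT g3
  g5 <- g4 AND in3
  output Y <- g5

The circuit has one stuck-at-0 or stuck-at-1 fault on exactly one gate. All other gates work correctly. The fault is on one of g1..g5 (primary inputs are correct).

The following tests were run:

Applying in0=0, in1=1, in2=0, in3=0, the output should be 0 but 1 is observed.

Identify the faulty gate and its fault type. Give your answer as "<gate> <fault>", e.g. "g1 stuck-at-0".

Fault-free values for test 1 (in0=0, in1=1, in2=0, in3=0): g1=0, g2=0, g3=1, g4=0, g5=0, giving Y=0. Observed 1.
Test 1: faults giving observed 1 are {g5 stuck-at-1}.
Only g5 stuck-at-1 is consistent with every test.

g5 stuck-at-1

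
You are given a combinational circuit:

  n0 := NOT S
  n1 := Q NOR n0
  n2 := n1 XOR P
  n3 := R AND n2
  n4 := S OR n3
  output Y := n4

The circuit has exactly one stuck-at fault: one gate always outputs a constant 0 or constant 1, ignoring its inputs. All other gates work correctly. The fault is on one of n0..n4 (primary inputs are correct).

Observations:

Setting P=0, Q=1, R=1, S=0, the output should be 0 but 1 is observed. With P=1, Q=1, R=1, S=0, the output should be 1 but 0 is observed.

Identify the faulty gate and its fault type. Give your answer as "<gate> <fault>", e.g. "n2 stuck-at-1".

Fault-free values for test 1 (P=0, Q=1, R=1, S=0): n0=1, n1=0, n2=0, n3=0, n4=0, giving Y=0. Observed 1.
Test 1: faults giving observed 1 are {n1 stuck-at-1, n2 stuck-at-1, n3 stuck-at-1, n4 stuck-at-1}.
Test 2 (P=1, Q=1, R=1, S=0): fault-free n0=1, n1=0, n2=1, n3=1, n4=1 → 1; observed 0. Eliminates n2 stuck-at-1, n3 stuck-at-1, n4 stuck-at-1.
Only n1 stuck-at-1 is consistent with every test.

n1 stuck-at-1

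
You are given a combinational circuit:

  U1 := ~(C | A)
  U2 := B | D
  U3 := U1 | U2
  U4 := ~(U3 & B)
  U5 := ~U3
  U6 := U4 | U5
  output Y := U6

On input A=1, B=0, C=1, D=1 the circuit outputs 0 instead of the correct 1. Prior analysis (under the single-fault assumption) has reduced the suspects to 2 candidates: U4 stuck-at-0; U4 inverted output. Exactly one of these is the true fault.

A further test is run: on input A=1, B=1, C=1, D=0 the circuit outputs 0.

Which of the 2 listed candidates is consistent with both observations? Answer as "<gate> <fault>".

U4 stuck-at-0

Evaluate each candidate on input A=1, B=1, C=1, D=0:
  U4 stuck-at-0: U1=0, U2=1, U3=1, U4=0 [stuck-at-0], U5=0, U6=0 → 0 — matches
  U4 inverted output: U1=0, U2=1, U3=1, U4=1 [inverted output], U5=0, U6=1 → 1 — eliminated
Only U4 stuck-at-0 reproduces the observed 0.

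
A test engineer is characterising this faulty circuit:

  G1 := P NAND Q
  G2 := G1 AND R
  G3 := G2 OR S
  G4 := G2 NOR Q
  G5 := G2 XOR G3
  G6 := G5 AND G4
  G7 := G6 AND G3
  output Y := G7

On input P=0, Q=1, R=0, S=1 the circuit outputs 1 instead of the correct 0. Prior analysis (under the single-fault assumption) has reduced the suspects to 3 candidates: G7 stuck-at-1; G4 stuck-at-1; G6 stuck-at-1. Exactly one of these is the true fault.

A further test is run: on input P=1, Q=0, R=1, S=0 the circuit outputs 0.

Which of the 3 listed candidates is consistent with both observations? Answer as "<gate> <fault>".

G4 stuck-at-1

Evaluate each candidate on input P=1, Q=0, R=1, S=0:
  G7 stuck-at-1: G1=1, G2=1, G3=1, G4=0, G5=0, G6=0, G7=1 [stuck-at-1] → 1 — eliminated
  G4 stuck-at-1: G1=1, G2=1, G3=1, G4=1 [stuck-at-1], G5=0, G6=0, G7=0 → 0 — matches
  G6 stuck-at-1: G1=1, G2=1, G3=1, G4=0, G5=0, G6=1 [stuck-at-1], G7=1 → 1 — eliminated
Only G4 stuck-at-1 reproduces the observed 0.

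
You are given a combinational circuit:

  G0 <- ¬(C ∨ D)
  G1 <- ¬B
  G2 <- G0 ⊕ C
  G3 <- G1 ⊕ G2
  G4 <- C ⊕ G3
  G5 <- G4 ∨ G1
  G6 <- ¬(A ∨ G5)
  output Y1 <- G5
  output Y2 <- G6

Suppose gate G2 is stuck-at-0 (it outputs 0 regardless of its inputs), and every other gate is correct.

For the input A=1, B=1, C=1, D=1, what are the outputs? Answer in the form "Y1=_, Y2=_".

Y1=1, Y2=0

Propagate with G2 forced: G0=0, G1=0, G2=0 [stuck-at-0], G3=0, G4=1, G5=1, G6=0.
So the outputs are Y1=1, Y2=0. (Without the fault they would be Y1=0, Y2=0.)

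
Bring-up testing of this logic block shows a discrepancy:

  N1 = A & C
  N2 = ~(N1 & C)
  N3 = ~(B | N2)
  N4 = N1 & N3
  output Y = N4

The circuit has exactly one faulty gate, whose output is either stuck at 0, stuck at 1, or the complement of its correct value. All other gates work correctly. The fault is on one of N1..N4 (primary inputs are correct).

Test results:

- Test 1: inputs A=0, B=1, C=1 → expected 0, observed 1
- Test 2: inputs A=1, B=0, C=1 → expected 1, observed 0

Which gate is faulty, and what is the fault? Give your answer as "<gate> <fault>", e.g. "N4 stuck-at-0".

Fault-free values for test 1 (A=0, B=1, C=1): N1=0, N2=1, N3=0, N4=0, giving Y=0. Observed 1.
Test 1: faults giving observed 1 are {N4 stuck-at-1, N4 inverted output}.
Test 2 (A=1, B=0, C=1): fault-free N1=1, N2=0, N3=1, N4=1 → 1; observed 0. Eliminates N4 stuck-at-1.
Only N4 inverted output is consistent with every test.

N4 inverted output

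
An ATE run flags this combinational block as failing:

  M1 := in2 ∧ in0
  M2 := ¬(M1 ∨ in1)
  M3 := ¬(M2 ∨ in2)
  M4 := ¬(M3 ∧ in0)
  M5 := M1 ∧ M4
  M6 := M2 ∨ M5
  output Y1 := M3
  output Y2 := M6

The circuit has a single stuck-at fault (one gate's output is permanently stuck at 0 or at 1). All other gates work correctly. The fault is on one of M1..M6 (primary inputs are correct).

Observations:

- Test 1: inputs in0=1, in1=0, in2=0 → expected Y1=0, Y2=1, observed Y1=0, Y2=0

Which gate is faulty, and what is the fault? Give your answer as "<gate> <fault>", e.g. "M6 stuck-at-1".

M6 stuck-at-0

Fault-free values for test 1 (in0=1, in1=0, in2=0): M1=0, M2=1, M3=0, M4=1, M5=0, M6=1, giving Y1=0, Y2=1. Observed Y1=0, Y2=0.
Test 1: faults giving observed Y1=0, Y2=0 are {M6 stuck-at-0}.
Only M6 stuck-at-0 is consistent with every test.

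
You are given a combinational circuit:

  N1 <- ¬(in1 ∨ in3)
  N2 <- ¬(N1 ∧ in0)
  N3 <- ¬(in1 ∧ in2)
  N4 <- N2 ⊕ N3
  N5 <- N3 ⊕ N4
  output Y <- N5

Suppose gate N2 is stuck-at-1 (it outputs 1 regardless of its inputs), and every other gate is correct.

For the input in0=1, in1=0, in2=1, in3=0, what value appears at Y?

1

Propagate with N2 forced: N1=1, N2=1 [stuck-at-1], N3=1, N4=0, N5=1.
So Y = 1. (Without the fault it would be 0.)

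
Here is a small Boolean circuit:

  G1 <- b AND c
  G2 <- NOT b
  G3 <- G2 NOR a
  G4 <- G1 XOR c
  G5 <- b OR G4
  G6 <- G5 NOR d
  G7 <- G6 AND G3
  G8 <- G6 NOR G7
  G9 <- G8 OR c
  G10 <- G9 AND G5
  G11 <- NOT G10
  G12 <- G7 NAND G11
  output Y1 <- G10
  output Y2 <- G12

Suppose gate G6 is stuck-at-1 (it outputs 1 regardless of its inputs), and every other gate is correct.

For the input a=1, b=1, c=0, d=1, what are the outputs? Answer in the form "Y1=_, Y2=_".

Y1=0, Y2=1

Propagate with G6 forced: G1=0, G2=0, G3=0, G4=0, G5=1, G6=1 [stuck-at-1], G7=0, G8=0, G9=0, G10=0, G11=1, G12=1.
So the outputs are Y1=0, Y2=1. (Without the fault they would be Y1=1, Y2=1.)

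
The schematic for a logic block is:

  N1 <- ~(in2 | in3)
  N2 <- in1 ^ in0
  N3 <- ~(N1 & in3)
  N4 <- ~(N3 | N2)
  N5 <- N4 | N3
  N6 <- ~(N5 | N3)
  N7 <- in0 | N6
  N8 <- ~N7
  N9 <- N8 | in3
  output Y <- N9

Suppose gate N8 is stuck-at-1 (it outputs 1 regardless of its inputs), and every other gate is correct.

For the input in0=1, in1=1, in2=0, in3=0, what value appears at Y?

1

Propagate with N8 forced: N1=1, N2=0, N3=1, N4=0, N5=1, N6=0, N7=1, N8=1 [stuck-at-1], N9=1.
So Y = 1. (Without the fault it would be 0.)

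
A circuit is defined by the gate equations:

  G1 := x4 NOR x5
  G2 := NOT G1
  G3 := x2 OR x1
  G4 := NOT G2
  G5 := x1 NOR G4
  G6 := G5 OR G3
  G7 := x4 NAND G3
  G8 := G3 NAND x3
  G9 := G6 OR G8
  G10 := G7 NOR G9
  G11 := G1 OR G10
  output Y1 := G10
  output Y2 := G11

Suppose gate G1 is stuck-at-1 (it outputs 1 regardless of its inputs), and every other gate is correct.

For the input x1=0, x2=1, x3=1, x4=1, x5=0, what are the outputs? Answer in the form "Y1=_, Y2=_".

Propagate with G1 forced: G1=1 [stuck-at-1], G2=0, G3=1, G4=1, G5=0, G6=1, G7=0, G8=0, G9=1, G10=0, G11=1.
So the outputs are Y1=0, Y2=1. (Without the fault they would be Y1=0, Y2=0.)

Y1=0, Y2=1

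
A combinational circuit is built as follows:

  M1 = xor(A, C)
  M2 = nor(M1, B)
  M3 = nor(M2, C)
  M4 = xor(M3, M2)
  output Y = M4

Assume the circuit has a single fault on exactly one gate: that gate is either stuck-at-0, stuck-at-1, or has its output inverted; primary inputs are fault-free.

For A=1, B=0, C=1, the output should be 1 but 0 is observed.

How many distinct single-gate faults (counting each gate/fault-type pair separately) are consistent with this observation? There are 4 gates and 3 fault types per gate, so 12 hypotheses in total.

8

Fault-free: M1=0, M2=1, M3=0, M4=1 → 1. Observed 0.
  M1 stuck-at-0: output 1 ✗
  M1 stuck-at-1: output 0 ✓
  M1 inverted output: output 0 ✓
  M2 stuck-at-0: output 0 ✓
  M2 stuck-at-1: output 1 ✗
  M2 inverted output: output 0 ✓
  M3 stuck-at-0: output 1 ✗
  M3 stuck-at-1: output 0 ✓
  M3 inverted output: output 0 ✓
  M4 stuck-at-0: output 0 ✓
  M4 stuck-at-1: output 1 ✗
  M4 inverted output: output 0 ✓
Consistent faults: {M1 stuck-at-1, M1 inverted output, M2 stuck-at-0, M2 inverted output, M3 stuck-at-1, M3 inverted output, M4 stuck-at-0, M4 inverted output} — 8 in all.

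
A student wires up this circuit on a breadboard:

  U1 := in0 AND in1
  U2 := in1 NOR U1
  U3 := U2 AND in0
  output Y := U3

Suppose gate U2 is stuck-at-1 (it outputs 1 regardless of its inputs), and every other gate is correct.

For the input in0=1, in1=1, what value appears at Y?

1

Propagate with U2 forced: U1=1, U2=1 [stuck-at-1], U3=1.
So Y = 1. (Without the fault it would be 0.)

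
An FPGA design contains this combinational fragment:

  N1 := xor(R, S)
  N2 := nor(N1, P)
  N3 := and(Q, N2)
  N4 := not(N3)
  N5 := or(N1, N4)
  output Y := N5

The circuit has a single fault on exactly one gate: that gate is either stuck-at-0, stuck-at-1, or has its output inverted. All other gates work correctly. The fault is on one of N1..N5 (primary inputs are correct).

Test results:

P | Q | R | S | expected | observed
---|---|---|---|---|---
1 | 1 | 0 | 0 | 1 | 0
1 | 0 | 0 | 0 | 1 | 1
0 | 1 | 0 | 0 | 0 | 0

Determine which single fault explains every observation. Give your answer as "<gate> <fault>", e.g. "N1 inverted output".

Fault-free values for test 1 (P=1, Q=1, R=0, S=0): N1=0, N2=0, N3=0, N4=1, N5=1, giving Y=1. Observed 0.
Test 1: faults giving observed 0 are {N2 stuck-at-1, N2 inverted output, N3 stuck-at-1, N3 inverted output, N4 stuck-at-0, N4 inverted output, N5 stuck-at-0, N5 inverted output}.
Test 2 (P=1, Q=0, R=0, S=0): fault-free N1=0, N2=0, N3=0, N4=1, N5=1 → 1; observed 1. Eliminates N3 stuck-at-1, N3 inverted output, N4 stuck-at-0, N4 inverted output, N5 stuck-at-0, N5 inverted output.
Test 3 (P=0, Q=1, R=0, S=0): fault-free N1=0, N2=1, N3=1, N4=0, N5=0 → 0; observed 0. Eliminates N2 inverted output.
Only N2 stuck-at-1 is consistent with every test.

N2 stuck-at-1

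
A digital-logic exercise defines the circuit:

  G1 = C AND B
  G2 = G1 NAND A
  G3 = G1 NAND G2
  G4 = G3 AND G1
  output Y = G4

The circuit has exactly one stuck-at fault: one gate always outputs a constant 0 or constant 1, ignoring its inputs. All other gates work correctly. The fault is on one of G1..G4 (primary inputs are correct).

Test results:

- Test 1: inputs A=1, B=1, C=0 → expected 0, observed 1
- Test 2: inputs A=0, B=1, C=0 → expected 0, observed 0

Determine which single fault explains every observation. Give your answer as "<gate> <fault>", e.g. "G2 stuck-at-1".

G1 stuck-at-1

Fault-free values for test 1 (A=1, B=1, C=0): G1=0, G2=1, G3=1, G4=0, giving Y=0. Observed 1.
Test 1: faults giving observed 1 are {G1 stuck-at-1, G4 stuck-at-1}.
Test 2 (A=0, B=1, C=0): fault-free G1=0, G2=1, G3=1, G4=0 → 0; observed 0. Eliminates G4 stuck-at-1.
Only G1 stuck-at-1 is consistent with every test.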